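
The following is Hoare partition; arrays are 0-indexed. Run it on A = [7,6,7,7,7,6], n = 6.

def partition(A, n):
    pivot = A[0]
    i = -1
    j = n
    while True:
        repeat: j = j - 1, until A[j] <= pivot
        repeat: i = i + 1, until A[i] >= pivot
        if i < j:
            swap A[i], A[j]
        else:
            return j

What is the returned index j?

pivot = A[0] = 7; i = -1, j = 6
j→5 (A[5]=6≤7), i→0 (A[0]=7≥7); i<j, swap → [6,6,7,7,7,7]
j→4 (A[4]=7≤7), i→2 (A[2]=7≥7); i<j, swap → [6,6,7,7,7,7]
j→3, i→3; i≥j, return j=3. A = [6,6,7,7,7,7]

3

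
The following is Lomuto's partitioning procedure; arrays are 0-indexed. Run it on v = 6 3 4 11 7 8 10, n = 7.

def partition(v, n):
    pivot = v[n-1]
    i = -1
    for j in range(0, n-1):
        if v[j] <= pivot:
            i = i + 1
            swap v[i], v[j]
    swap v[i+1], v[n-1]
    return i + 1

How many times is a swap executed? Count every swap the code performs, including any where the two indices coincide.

6

pivot = v[6] = 10; i = -1
j=0: v[0]=6 ≤ 10 → i=0, swap v[0],v[0] (no change) → 6 3 4 11 7 8 10
j=1: v[1]=3 ≤ 10 → i=1, swap v[1],v[1] (no change) → 6 3 4 11 7 8 10
j=2: v[2]=4 ≤ 10 → i=2, swap v[2],v[2] (no change) → 6 3 4 11 7 8 10
j=3: v[3]=11 > 10 → no swap
j=4: v[4]=7 ≤ 10 → i=3, swap v[3],v[4] → 6 3 4 7 11 8 10
j=5: v[5]=8 ≤ 10 → i=4, swap v[4],v[5] → 6 3 4 7 8 11 10
final swap v[5],v[6] → 6 3 4 7 8 10 11; return 5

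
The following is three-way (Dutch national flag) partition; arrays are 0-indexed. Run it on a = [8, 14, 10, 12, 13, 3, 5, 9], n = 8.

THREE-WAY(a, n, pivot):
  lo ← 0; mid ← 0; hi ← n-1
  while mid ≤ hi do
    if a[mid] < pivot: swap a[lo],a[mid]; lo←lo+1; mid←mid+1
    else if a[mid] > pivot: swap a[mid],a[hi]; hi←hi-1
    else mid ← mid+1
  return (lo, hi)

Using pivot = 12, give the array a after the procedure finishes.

[8, 9, 10, 5, 3, 12, 13, 14]

pivot = 12; lo=0, mid=0, hi=7
a[mid]=8<12: swap a[0],a[0]; lo=1,mid=1 → [8, 14, 10, 12, 13, 3, 5, 9]
a[mid]=14>12: swap a[1],a[7]; hi=6 → [8, 9, 10, 12, 13, 3, 5, 14]
a[mid]=9<12: swap a[1],a[1]; lo=2,mid=2 → [8, 9, 10, 12, 13, 3, 5, 14]
a[mid]=10<12: swap a[2],a[2]; lo=3,mid=3 → [8, 9, 10, 12, 13, 3, 5, 14]
a[mid]=12=12: mid=4
a[mid]=13>12: swap a[4],a[6]; hi=5 → [8, 9, 10, 12, 5, 3, 13, 14]
a[mid]=5<12: swap a[3],a[4]; lo=4,mid=5 → [8, 9, 10, 5, 12, 3, 13, 14]
a[mid]=3<12: swap a[4],a[5]; lo=5,mid=6 → [8, 9, 10, 5, 3, 12, 13, 14]
end: lo=5, hi=5; a = [8, 9, 10, 5, 3, 12, 13, 14]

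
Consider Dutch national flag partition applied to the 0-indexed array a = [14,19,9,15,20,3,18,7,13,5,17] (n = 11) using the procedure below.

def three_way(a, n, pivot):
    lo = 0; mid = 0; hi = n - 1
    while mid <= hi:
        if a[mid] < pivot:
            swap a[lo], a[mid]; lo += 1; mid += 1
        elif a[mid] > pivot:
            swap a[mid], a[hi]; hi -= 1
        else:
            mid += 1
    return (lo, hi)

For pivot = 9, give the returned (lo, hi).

pivot = 9; lo=0, mid=0, hi=10
a[mid]=14>9: swap a[0],a[10]; hi=9 → [17,19,9,15,20,3,18,7,13,5,14]
a[mid]=17>9: swap a[0],a[9]; hi=8 → [5,19,9,15,20,3,18,7,13,17,14]
a[mid]=5<9: swap a[0],a[0]; lo=1,mid=1 → [5,19,9,15,20,3,18,7,13,17,14]
a[mid]=19>9: swap a[1],a[8]; hi=7 → [5,13,9,15,20,3,18,7,19,17,14]
a[mid]=13>9: swap a[1],a[7]; hi=6 → [5,7,9,15,20,3,18,13,19,17,14]
a[mid]=7<9: swap a[1],a[1]; lo=2,mid=2 → [5,7,9,15,20,3,18,13,19,17,14]
a[mid]=9=9: mid=3
a[mid]=15>9: swap a[3],a[6]; hi=5 → [5,7,9,18,20,3,15,13,19,17,14]
a[mid]=18>9: swap a[3],a[5]; hi=4 → [5,7,9,3,20,18,15,13,19,17,14]
a[mid]=3<9: swap a[2],a[3]; lo=3,mid=4 → [5,7,3,9,20,18,15,13,19,17,14]
a[mid]=20>9: swap a[4],a[4]; hi=3 → [5,7,3,9,20,18,15,13,19,17,14]
end: lo=3, hi=3; a = [5,7,3,9,20,18,15,13,19,17,14]

(3, 3)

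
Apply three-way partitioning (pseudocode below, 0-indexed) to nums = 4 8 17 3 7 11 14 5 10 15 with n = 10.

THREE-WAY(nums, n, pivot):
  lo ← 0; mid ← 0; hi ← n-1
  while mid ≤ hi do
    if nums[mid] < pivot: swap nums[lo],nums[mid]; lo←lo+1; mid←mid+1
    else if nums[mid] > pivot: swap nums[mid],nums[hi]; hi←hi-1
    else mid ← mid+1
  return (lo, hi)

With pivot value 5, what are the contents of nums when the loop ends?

lo=0 mid=0 hi=9
4<5: swap(0,0), lo=1 mid=1 ⇒ 4 8 17 3 7 11 14 5 10 15
8>5: swap(1,9), hi=8 ⇒ 4 15 17 3 7 11 14 5 10 8
15>5: swap(1,8), hi=7 ⇒ 4 10 17 3 7 11 14 5 15 8
10>5: swap(1,7), hi=6 ⇒ 4 5 17 3 7 11 14 10 15 8
5=5: mid=2
17>5: swap(2,6), hi=5 ⇒ 4 5 14 3 7 11 17 10 15 8
14>5: swap(2,5), hi=4 ⇒ 4 5 11 3 7 14 17 10 15 8
11>5: swap(2,4), hi=3 ⇒ 4 5 7 3 11 14 17 10 15 8
7>5: swap(2,3), hi=2 ⇒ 4 5 3 7 11 14 17 10 15 8
3<5: swap(1,2), lo=2 mid=3 ⇒ 4 3 5 7 11 14 17 10 15 8
done. lo=2 hi=2; nums=4 3 5 7 11 14 17 10 15 8

4 3 5 7 11 14 17 10 15 8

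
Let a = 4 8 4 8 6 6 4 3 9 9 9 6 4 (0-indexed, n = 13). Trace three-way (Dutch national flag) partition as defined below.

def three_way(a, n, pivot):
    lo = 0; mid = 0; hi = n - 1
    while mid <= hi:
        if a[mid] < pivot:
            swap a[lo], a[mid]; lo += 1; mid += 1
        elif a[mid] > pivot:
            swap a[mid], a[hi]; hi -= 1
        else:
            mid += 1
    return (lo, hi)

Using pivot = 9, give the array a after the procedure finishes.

4 8 4 8 6 6 4 3 6 4 9 9 9

pivot = 9; lo=0, mid=0, hi=12
a[mid]=4<9: swap a[0],a[0]; lo=1,mid=1 → 4 8 4 8 6 6 4 3 9 9 9 6 4
a[mid]=8<9: swap a[1],a[1]; lo=2,mid=2 → 4 8 4 8 6 6 4 3 9 9 9 6 4
a[mid]=4<9: swap a[2],a[2]; lo=3,mid=3 → 4 8 4 8 6 6 4 3 9 9 9 6 4
a[mid]=8<9: swap a[3],a[3]; lo=4,mid=4 → 4 8 4 8 6 6 4 3 9 9 9 6 4
a[mid]=6<9: swap a[4],a[4]; lo=5,mid=5 → 4 8 4 8 6 6 4 3 9 9 9 6 4
a[mid]=6<9: swap a[5],a[5]; lo=6,mid=6 → 4 8 4 8 6 6 4 3 9 9 9 6 4
a[mid]=4<9: swap a[6],a[6]; lo=7,mid=7 → 4 8 4 8 6 6 4 3 9 9 9 6 4
a[mid]=3<9: swap a[7],a[7]; lo=8,mid=8 → 4 8 4 8 6 6 4 3 9 9 9 6 4
a[mid]=9=9: mid=9
a[mid]=9=9: mid=10
a[mid]=9=9: mid=11
a[mid]=6<9: swap a[8],a[11]; lo=9,mid=12 → 4 8 4 8 6 6 4 3 6 9 9 9 4
a[mid]=4<9: swap a[9],a[12]; lo=10,mid=13 → 4 8 4 8 6 6 4 3 6 4 9 9 9
end: lo=10, hi=12; a = 4 8 4 8 6 6 4 3 6 4 9 9 9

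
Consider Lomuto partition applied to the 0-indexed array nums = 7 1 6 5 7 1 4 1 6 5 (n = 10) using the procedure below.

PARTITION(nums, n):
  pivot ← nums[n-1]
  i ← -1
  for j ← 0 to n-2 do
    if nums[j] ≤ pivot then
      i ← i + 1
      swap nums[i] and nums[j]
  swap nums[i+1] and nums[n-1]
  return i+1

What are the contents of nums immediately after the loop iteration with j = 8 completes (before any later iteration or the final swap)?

pivot=5, i=-1
j=0: 7>5, skip
j=1: 1≤5, i=0, swap(0,1) ⇒ 1 7 6 5 7 1 4 1 6 5
j=2: 6>5, skip
j=3: 5≤5, i=1, swap(1,3) ⇒ 1 5 6 7 7 1 4 1 6 5
j=4: 7>5, skip
j=5: 1≤5, i=2, swap(2,5) ⇒ 1 5 1 7 7 6 4 1 6 5
j=6: 4≤5, i=3, swap(3,6) ⇒ 1 5 1 4 7 6 7 1 6 5
j=7: 1≤5, i=4, swap(4,7) ⇒ 1 5 1 4 1 6 7 7 6 5
j=8: 6>5, skip
(after j=8) nums = 1 5 1 4 1 6 7 7 6 5

1 5 1 4 1 6 7 7 6 5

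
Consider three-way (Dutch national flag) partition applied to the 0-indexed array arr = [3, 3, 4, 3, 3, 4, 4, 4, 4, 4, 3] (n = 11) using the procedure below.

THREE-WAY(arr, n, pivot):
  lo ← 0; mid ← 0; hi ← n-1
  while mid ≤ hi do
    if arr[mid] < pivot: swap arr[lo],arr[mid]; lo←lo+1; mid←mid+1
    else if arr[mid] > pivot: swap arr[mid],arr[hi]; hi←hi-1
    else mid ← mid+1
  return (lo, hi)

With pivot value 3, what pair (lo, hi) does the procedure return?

lo=0 mid=0 hi=10
3=3: mid=1
3=3: mid=2
4>3: swap(2,10), hi=9 ⇒ [3, 3, 3, 3, 3, 4, 4, 4, 4, 4, 4]
3=3: mid=3
3=3: mid=4
3=3: mid=5
4>3: swap(5,9), hi=8 ⇒ [3, 3, 3, 3, 3, 4, 4, 4, 4, 4, 4]
4>3: swap(5,8), hi=7 ⇒ [3, 3, 3, 3, 3, 4, 4, 4, 4, 4, 4]
4>3: swap(5,7), hi=6 ⇒ [3, 3, 3, 3, 3, 4, 4, 4, 4, 4, 4]
4>3: swap(5,6), hi=5 ⇒ [3, 3, 3, 3, 3, 4, 4, 4, 4, 4, 4]
4>3: swap(5,5), hi=4 ⇒ [3, 3, 3, 3, 3, 4, 4, 4, 4, 4, 4]
done. lo=0 hi=4; arr=[3, 3, 3, 3, 3, 4, 4, 4, 4, 4, 4]

(0, 4)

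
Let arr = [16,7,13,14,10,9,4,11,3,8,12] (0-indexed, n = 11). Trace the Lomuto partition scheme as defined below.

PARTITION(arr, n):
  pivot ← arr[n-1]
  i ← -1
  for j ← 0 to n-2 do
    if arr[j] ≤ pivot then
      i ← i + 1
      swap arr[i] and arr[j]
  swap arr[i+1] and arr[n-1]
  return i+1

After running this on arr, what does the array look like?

pivot=12, i=-1
j=0: 16>12, skip
j=1: 7≤12, i=0, swap(0,1) ⇒ [7,16,13,14,10,9,4,11,3,8,12]
j=2: 13>12, skip
j=3: 14>12, skip
j=4: 10≤12, i=1, swap(1,4) ⇒ [7,10,13,14,16,9,4,11,3,8,12]
j=5: 9≤12, i=2, swap(2,5) ⇒ [7,10,9,14,16,13,4,11,3,8,12]
j=6: 4≤12, i=3, swap(3,6) ⇒ [7,10,9,4,16,13,14,11,3,8,12]
j=7: 11≤12, i=4, swap(4,7) ⇒ [7,10,9,4,11,13,14,16,3,8,12]
j=8: 3≤12, i=5, swap(5,8) ⇒ [7,10,9,4,11,3,14,16,13,8,12]
j=9: 8≤12, i=6, swap(6,9) ⇒ [7,10,9,4,11,3,8,16,13,14,12]
swap(7,10) ⇒ [7,10,9,4,11,3,8,12,13,14,16]; return 7

[7,10,9,4,11,3,8,12,13,14,16]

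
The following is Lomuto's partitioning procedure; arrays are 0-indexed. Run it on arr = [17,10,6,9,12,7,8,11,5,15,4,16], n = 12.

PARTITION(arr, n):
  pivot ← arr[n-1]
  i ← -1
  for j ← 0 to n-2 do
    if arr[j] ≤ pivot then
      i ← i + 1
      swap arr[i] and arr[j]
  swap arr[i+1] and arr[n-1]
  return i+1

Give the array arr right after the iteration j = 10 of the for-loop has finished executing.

[10,6,9,12,7,8,11,5,15,4,17,16]

pivot=16, i=-1
j=0: 17>16, skip
j=1: 10≤16, i=0, swap(0,1) ⇒ [10,17,6,9,12,7,8,11,5,15,4,16]
j=2: 6≤16, i=1, swap(1,2) ⇒ [10,6,17,9,12,7,8,11,5,15,4,16]
j=3: 9≤16, i=2, swap(2,3) ⇒ [10,6,9,17,12,7,8,11,5,15,4,16]
j=4: 12≤16, i=3, swap(3,4) ⇒ [10,6,9,12,17,7,8,11,5,15,4,16]
j=5: 7≤16, i=4, swap(4,5) ⇒ [10,6,9,12,7,17,8,11,5,15,4,16]
j=6: 8≤16, i=5, swap(5,6) ⇒ [10,6,9,12,7,8,17,11,5,15,4,16]
j=7: 11≤16, i=6, swap(6,7) ⇒ [10,6,9,12,7,8,11,17,5,15,4,16]
j=8: 5≤16, i=7, swap(7,8) ⇒ [10,6,9,12,7,8,11,5,17,15,4,16]
j=9: 15≤16, i=8, swap(8,9) ⇒ [10,6,9,12,7,8,11,5,15,17,4,16]
j=10: 4≤16, i=9, swap(9,10) ⇒ [10,6,9,12,7,8,11,5,15,4,17,16]
(after j=10) arr = [10,6,9,12,7,8,11,5,15,4,17,16]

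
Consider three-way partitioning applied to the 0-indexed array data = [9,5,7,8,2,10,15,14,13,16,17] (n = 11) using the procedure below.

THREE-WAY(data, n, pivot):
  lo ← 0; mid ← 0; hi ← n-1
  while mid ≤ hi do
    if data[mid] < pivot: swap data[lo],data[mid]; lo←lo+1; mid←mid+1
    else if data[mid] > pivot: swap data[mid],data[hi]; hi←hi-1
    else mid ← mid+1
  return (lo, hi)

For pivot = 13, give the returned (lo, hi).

lo=0 mid=0 hi=10
9<13: swap(0,0), lo=1 mid=1 ⇒ [9,5,7,8,2,10,15,14,13,16,17]
5<13: swap(1,1), lo=2 mid=2 ⇒ [9,5,7,8,2,10,15,14,13,16,17]
7<13: swap(2,2), lo=3 mid=3 ⇒ [9,5,7,8,2,10,15,14,13,16,17]
8<13: swap(3,3), lo=4 mid=4 ⇒ [9,5,7,8,2,10,15,14,13,16,17]
2<13: swap(4,4), lo=5 mid=5 ⇒ [9,5,7,8,2,10,15,14,13,16,17]
10<13: swap(5,5), lo=6 mid=6 ⇒ [9,5,7,8,2,10,15,14,13,16,17]
15>13: swap(6,10), hi=9 ⇒ [9,5,7,8,2,10,17,14,13,16,15]
17>13: swap(6,9), hi=8 ⇒ [9,5,7,8,2,10,16,14,13,17,15]
16>13: swap(6,8), hi=7 ⇒ [9,5,7,8,2,10,13,14,16,17,15]
13=13: mid=7
14>13: swap(7,7), hi=6 ⇒ [9,5,7,8,2,10,13,14,16,17,15]
done. lo=6 hi=6; data=[9,5,7,8,2,10,13,14,16,17,15]

(6, 6)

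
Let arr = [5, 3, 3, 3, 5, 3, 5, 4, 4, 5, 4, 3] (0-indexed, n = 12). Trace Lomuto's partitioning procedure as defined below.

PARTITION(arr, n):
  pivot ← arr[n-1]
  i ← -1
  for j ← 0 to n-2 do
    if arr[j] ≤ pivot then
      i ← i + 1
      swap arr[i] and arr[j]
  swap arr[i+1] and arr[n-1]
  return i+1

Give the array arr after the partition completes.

[3, 3, 3, 3, 3, 5, 5, 4, 4, 5, 4, 5]

pivot=3, i=-1
j=0: 5>3, skip
j=1: 3≤3, i=0, swap(0,1) ⇒ [3, 5, 3, 3, 5, 3, 5, 4, 4, 5, 4, 3]
j=2: 3≤3, i=1, swap(1,2) ⇒ [3, 3, 5, 3, 5, 3, 5, 4, 4, 5, 4, 3]
j=3: 3≤3, i=2, swap(2,3) ⇒ [3, 3, 3, 5, 5, 3, 5, 4, 4, 5, 4, 3]
j=4: 5>3, skip
j=5: 3≤3, i=3, swap(3,5) ⇒ [3, 3, 3, 3, 5, 5, 5, 4, 4, 5, 4, 3]
j=6: 5>3, skip
j=7: 4>3, skip
j=8: 4>3, skip
j=9: 5>3, skip
j=10: 4>3, skip
swap(4,11) ⇒ [3, 3, 3, 3, 3, 5, 5, 4, 4, 5, 4, 5]; return 4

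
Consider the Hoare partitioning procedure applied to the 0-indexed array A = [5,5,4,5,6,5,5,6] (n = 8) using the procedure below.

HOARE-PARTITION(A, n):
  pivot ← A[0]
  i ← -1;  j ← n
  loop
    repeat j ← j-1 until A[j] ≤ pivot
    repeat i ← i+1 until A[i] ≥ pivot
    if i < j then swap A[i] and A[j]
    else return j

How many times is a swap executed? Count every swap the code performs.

2

pivot = A[0] = 5; i = -1, j = 8
j→6 (A[6]=5≤5), i→0 (A[0]=5≥5); i<j, swap → [5,5,4,5,6,5,5,6]
j→5 (A[5]=5≤5), i→1 (A[1]=5≥5); i<j, swap → [5,5,4,5,6,5,5,6]
j→3, i→3; i≥j, return j=3. A = [5,5,4,5,6,5,5,6]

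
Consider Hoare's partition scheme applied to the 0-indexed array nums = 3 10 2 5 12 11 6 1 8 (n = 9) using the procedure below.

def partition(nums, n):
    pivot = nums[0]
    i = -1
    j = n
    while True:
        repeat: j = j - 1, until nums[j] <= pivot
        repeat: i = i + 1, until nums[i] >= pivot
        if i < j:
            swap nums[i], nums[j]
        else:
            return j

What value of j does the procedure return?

pivot=3
j stops at 7 (1), i stops at 0 (3); swap ⇒ 1 10 2 5 12 11 6 3 8
j stops at 2 (2), i stops at 1 (10); swap ⇒ 1 2 10 5 12 11 6 3 8
j stops at 1, i stops at 2; i≥j ⇒ return 1. nums=1 2 10 5 12 11 6 3 8

1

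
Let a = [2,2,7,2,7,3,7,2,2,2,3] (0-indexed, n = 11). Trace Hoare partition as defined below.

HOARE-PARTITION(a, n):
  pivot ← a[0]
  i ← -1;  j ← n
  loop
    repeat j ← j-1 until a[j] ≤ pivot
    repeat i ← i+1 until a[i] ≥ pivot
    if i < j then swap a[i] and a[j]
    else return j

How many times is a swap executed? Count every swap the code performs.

3

pivot = a[0] = 2; i = -1, j = 11
j→9 (a[9]=2≤2), i→0 (a[0]=2≥2); i<j, swap → [2,2,7,2,7,3,7,2,2,2,3]
j→8 (a[8]=2≤2), i→1 (a[1]=2≥2); i<j, swap → [2,2,7,2,7,3,7,2,2,2,3]
j→7 (a[7]=2≤2), i→2 (a[2]=7≥2); i<j, swap → [2,2,2,2,7,3,7,7,2,2,3]
j→3, i→3; i≥j, return j=3. a = [2,2,2,2,7,3,7,7,2,2,3]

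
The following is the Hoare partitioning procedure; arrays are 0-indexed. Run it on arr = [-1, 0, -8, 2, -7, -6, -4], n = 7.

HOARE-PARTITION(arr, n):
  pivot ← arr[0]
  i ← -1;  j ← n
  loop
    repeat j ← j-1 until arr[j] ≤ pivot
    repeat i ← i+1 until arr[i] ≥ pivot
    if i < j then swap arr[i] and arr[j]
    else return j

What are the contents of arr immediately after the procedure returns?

[-4, -6, -8, -7, 2, 0, -1]

pivot=-1
j stops at 6 (-4), i stops at 0 (-1); swap ⇒ [-4, 0, -8, 2, -7, -6, -1]
j stops at 5 (-6), i stops at 1 (0); swap ⇒ [-4, -6, -8, 2, -7, 0, -1]
j stops at 4 (-7), i stops at 3 (2); swap ⇒ [-4, -6, -8, -7, 2, 0, -1]
j stops at 3, i stops at 4; i≥j ⇒ return 3. arr=[-4, -6, -8, -7, 2, 0, -1]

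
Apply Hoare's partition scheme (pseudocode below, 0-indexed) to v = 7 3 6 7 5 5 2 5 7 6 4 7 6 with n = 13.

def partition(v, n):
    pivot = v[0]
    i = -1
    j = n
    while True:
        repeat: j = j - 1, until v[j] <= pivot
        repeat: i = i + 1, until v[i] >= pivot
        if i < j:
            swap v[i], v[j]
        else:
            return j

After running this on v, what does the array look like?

pivot = v[0] = 7; i = -1, j = 13
j→12 (v[12]=6≤7), i→0 (v[0]=7≥7); i<j, swap → 6 3 6 7 5 5 2 5 7 6 4 7 7
j→11 (v[11]=7≤7), i→3 (v[3]=7≥7); i<j, swap → 6 3 6 7 5 5 2 5 7 6 4 7 7
j→10 (v[10]=4≤7), i→8 (v[8]=7≥7); i<j, swap → 6 3 6 7 5 5 2 5 4 6 7 7 7
j→9, i→10; i≥j, return j=9. v = 6 3 6 7 5 5 2 5 4 6 7 7 7

6 3 6 7 5 5 2 5 4 6 7 7 7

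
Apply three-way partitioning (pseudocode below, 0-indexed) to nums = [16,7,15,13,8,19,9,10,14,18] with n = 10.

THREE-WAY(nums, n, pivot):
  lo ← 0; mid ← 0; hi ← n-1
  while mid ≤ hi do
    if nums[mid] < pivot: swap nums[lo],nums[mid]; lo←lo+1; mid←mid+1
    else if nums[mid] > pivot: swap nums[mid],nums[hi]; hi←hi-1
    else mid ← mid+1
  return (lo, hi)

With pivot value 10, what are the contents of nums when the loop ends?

[7,9,8,10,19,13,15,14,18,16]

lo=0 mid=0 hi=9
16>10: swap(0,9), hi=8 ⇒ [18,7,15,13,8,19,9,10,14,16]
18>10: swap(0,8), hi=7 ⇒ [14,7,15,13,8,19,9,10,18,16]
14>10: swap(0,7), hi=6 ⇒ [10,7,15,13,8,19,9,14,18,16]
10=10: mid=1
7<10: swap(0,1), lo=1 mid=2 ⇒ [7,10,15,13,8,19,9,14,18,16]
15>10: swap(2,6), hi=5 ⇒ [7,10,9,13,8,19,15,14,18,16]
9<10: swap(1,2), lo=2 mid=3 ⇒ [7,9,10,13,8,19,15,14,18,16]
13>10: swap(3,5), hi=4 ⇒ [7,9,10,19,8,13,15,14,18,16]
19>10: swap(3,4), hi=3 ⇒ [7,9,10,8,19,13,15,14,18,16]
8<10: swap(2,3), lo=3 mid=4 ⇒ [7,9,8,10,19,13,15,14,18,16]
done. lo=3 hi=3; nums=[7,9,8,10,19,13,15,14,18,16]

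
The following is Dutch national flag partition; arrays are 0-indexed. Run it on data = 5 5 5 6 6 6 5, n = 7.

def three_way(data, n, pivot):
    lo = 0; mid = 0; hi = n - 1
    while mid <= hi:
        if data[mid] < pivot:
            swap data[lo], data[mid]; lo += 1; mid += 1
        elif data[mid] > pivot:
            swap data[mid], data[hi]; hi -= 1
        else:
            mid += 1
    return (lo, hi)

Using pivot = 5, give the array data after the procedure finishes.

lo=0 mid=0 hi=6
5=5: mid=1
5=5: mid=2
5=5: mid=3
6>5: swap(3,6), hi=5 ⇒ 5 5 5 5 6 6 6
5=5: mid=4
6>5: swap(4,5), hi=4 ⇒ 5 5 5 5 6 6 6
6>5: swap(4,4), hi=3 ⇒ 5 5 5 5 6 6 6
done. lo=0 hi=3; data=5 5 5 5 6 6 6

5 5 5 5 6 6 6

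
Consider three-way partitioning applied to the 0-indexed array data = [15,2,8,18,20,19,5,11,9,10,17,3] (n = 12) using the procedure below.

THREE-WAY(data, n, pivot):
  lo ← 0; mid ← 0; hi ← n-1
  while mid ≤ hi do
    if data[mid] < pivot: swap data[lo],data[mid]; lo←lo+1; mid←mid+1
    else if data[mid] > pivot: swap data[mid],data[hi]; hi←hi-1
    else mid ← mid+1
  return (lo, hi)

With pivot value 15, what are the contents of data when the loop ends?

[2,8,3,10,9,5,11,15,19,17,20,18]

pivot = 15; lo=0, mid=0, hi=11
data[mid]=15=15: mid=1
data[mid]=2<15: swap data[0],data[1]; lo=1,mid=2 → [2,15,8,18,20,19,5,11,9,10,17,3]
data[mid]=8<15: swap data[1],data[2]; lo=2,mid=3 → [2,8,15,18,20,19,5,11,9,10,17,3]
data[mid]=18>15: swap data[3],data[11]; hi=10 → [2,8,15,3,20,19,5,11,9,10,17,18]
data[mid]=3<15: swap data[2],data[3]; lo=3,mid=4 → [2,8,3,15,20,19,5,11,9,10,17,18]
data[mid]=20>15: swap data[4],data[10]; hi=9 → [2,8,3,15,17,19,5,11,9,10,20,18]
data[mid]=17>15: swap data[4],data[9]; hi=8 → [2,8,3,15,10,19,5,11,9,17,20,18]
data[mid]=10<15: swap data[3],data[4]; lo=4,mid=5 → [2,8,3,10,15,19,5,11,9,17,20,18]
data[mid]=19>15: swap data[5],data[8]; hi=7 → [2,8,3,10,15,9,5,11,19,17,20,18]
data[mid]=9<15: swap data[4],data[5]; lo=5,mid=6 → [2,8,3,10,9,15,5,11,19,17,20,18]
data[mid]=5<15: swap data[5],data[6]; lo=6,mid=7 → [2,8,3,10,9,5,15,11,19,17,20,18]
data[mid]=11<15: swap data[6],data[7]; lo=7,mid=8 → [2,8,3,10,9,5,11,15,19,17,20,18]
end: lo=7, hi=7; data = [2,8,3,10,9,5,11,15,19,17,20,18]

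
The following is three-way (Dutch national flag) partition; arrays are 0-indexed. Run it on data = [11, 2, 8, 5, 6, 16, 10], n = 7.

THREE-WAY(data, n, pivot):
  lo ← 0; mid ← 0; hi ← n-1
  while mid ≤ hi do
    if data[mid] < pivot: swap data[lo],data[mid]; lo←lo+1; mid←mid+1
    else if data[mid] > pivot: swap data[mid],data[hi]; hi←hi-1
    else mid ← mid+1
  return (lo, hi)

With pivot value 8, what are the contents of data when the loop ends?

lo=0 mid=0 hi=6
11>8: swap(0,6), hi=5 ⇒ [10, 2, 8, 5, 6, 16, 11]
10>8: swap(0,5), hi=4 ⇒ [16, 2, 8, 5, 6, 10, 11]
16>8: swap(0,4), hi=3 ⇒ [6, 2, 8, 5, 16, 10, 11]
6<8: swap(0,0), lo=1 mid=1 ⇒ [6, 2, 8, 5, 16, 10, 11]
2<8: swap(1,1), lo=2 mid=2 ⇒ [6, 2, 8, 5, 16, 10, 11]
8=8: mid=3
5<8: swap(2,3), lo=3 mid=4 ⇒ [6, 2, 5, 8, 16, 10, 11]
done. lo=3 hi=3; data=[6, 2, 5, 8, 16, 10, 11]

[6, 2, 5, 8, 16, 10, 11]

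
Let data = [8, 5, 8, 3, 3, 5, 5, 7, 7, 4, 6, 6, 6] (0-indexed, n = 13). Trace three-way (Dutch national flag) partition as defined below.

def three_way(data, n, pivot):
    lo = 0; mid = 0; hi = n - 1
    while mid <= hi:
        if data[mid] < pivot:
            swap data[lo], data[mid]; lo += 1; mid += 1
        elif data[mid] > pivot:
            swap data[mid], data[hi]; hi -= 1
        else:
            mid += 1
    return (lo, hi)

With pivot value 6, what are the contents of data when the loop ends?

[5, 3, 3, 5, 5, 4, 6, 6, 6, 7, 7, 8, 8]

pivot = 6; lo=0, mid=0, hi=12
data[mid]=8>6: swap data[0],data[12]; hi=11 → [6, 5, 8, 3, 3, 5, 5, 7, 7, 4, 6, 6, 8]
data[mid]=6=6: mid=1
data[mid]=5<6: swap data[0],data[1]; lo=1,mid=2 → [5, 6, 8, 3, 3, 5, 5, 7, 7, 4, 6, 6, 8]
data[mid]=8>6: swap data[2],data[11]; hi=10 → [5, 6, 6, 3, 3, 5, 5, 7, 7, 4, 6, 8, 8]
data[mid]=6=6: mid=3
data[mid]=3<6: swap data[1],data[3]; lo=2,mid=4 → [5, 3, 6, 6, 3, 5, 5, 7, 7, 4, 6, 8, 8]
data[mid]=3<6: swap data[2],data[4]; lo=3,mid=5 → [5, 3, 3, 6, 6, 5, 5, 7, 7, 4, 6, 8, 8]
data[mid]=5<6: swap data[3],data[5]; lo=4,mid=6 → [5, 3, 3, 5, 6, 6, 5, 7, 7, 4, 6, 8, 8]
data[mid]=5<6: swap data[4],data[6]; lo=5,mid=7 → [5, 3, 3, 5, 5, 6, 6, 7, 7, 4, 6, 8, 8]
data[mid]=7>6: swap data[7],data[10]; hi=9 → [5, 3, 3, 5, 5, 6, 6, 6, 7, 4, 7, 8, 8]
data[mid]=6=6: mid=8
data[mid]=7>6: swap data[8],data[9]; hi=8 → [5, 3, 3, 5, 5, 6, 6, 6, 4, 7, 7, 8, 8]
data[mid]=4<6: swap data[5],data[8]; lo=6,mid=9 → [5, 3, 3, 5, 5, 4, 6, 6, 6, 7, 7, 8, 8]
end: lo=6, hi=8; data = [5, 3, 3, 5, 5, 4, 6, 6, 6, 7, 7, 8, 8]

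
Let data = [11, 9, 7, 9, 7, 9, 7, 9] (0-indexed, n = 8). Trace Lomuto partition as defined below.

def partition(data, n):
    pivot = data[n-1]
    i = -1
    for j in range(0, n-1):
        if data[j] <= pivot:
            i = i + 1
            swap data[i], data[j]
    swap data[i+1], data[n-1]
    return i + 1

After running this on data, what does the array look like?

[9, 7, 9, 7, 9, 7, 9, 11]

pivot = data[7] = 9; i = -1
j=0: data[0]=11 > 9 → no swap
j=1: data[1]=9 ≤ 9 → i=0, swap data[0],data[1] → [9, 11, 7, 9, 7, 9, 7, 9]
j=2: data[2]=7 ≤ 9 → i=1, swap data[1],data[2] → [9, 7, 11, 9, 7, 9, 7, 9]
j=3: data[3]=9 ≤ 9 → i=2, swap data[2],data[3] → [9, 7, 9, 11, 7, 9, 7, 9]
j=4: data[4]=7 ≤ 9 → i=3, swap data[3],data[4] → [9, 7, 9, 7, 11, 9, 7, 9]
j=5: data[5]=9 ≤ 9 → i=4, swap data[4],data[5] → [9, 7, 9, 7, 9, 11, 7, 9]
j=6: data[6]=7 ≤ 9 → i=5, swap data[5],data[6] → [9, 7, 9, 7, 9, 7, 11, 9]
final swap data[6],data[7] → [9, 7, 9, 7, 9, 7, 9, 11]; return 6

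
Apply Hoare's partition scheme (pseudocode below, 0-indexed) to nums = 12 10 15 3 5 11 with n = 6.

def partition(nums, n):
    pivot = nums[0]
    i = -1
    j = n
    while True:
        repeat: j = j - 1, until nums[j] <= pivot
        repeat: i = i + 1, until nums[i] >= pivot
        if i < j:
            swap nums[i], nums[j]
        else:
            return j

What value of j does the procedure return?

3

pivot=12
j stops at 5 (11), i stops at 0 (12); swap ⇒ 11 10 15 3 5 12
j stops at 4 (5), i stops at 2 (15); swap ⇒ 11 10 5 3 15 12
j stops at 3, i stops at 4; i≥j ⇒ return 3. nums=11 10 5 3 15 12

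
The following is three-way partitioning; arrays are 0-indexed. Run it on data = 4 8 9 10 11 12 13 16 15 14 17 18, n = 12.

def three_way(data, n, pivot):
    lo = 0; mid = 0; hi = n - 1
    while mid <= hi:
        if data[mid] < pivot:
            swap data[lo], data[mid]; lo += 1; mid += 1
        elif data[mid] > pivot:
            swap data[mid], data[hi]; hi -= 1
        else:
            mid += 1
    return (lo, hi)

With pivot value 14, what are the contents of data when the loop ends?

lo=0 mid=0 hi=11
4<14: swap(0,0), lo=1 mid=1 ⇒ 4 8 9 10 11 12 13 16 15 14 17 18
8<14: swap(1,1), lo=2 mid=2 ⇒ 4 8 9 10 11 12 13 16 15 14 17 18
9<14: swap(2,2), lo=3 mid=3 ⇒ 4 8 9 10 11 12 13 16 15 14 17 18
10<14: swap(3,3), lo=4 mid=4 ⇒ 4 8 9 10 11 12 13 16 15 14 17 18
11<14: swap(4,4), lo=5 mid=5 ⇒ 4 8 9 10 11 12 13 16 15 14 17 18
12<14: swap(5,5), lo=6 mid=6 ⇒ 4 8 9 10 11 12 13 16 15 14 17 18
13<14: swap(6,6), lo=7 mid=7 ⇒ 4 8 9 10 11 12 13 16 15 14 17 18
16>14: swap(7,11), hi=10 ⇒ 4 8 9 10 11 12 13 18 15 14 17 16
18>14: swap(7,10), hi=9 ⇒ 4 8 9 10 11 12 13 17 15 14 18 16
17>14: swap(7,9), hi=8 ⇒ 4 8 9 10 11 12 13 14 15 17 18 16
14=14: mid=8
15>14: swap(8,8), hi=7 ⇒ 4 8 9 10 11 12 13 14 15 17 18 16
done. lo=7 hi=7; data=4 8 9 10 11 12 13 14 15 17 18 16

4 8 9 10 11 12 13 14 15 17 18 16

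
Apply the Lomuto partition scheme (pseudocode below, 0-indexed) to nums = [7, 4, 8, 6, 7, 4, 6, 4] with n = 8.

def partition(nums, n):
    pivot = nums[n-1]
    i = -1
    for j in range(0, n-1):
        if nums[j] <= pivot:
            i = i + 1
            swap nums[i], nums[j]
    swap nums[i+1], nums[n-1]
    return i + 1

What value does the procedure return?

2

pivot=4, i=-1
j=0: 7>4, skip
j=1: 4≤4, i=0, swap(0,1) ⇒ [4, 7, 8, 6, 7, 4, 6, 4]
j=2: 8>4, skip
j=3: 6>4, skip
j=4: 7>4, skip
j=5: 4≤4, i=1, swap(1,5) ⇒ [4, 4, 8, 6, 7, 7, 6, 4]
j=6: 6>4, skip
swap(2,7) ⇒ [4, 4, 4, 6, 7, 7, 6, 8]; return 2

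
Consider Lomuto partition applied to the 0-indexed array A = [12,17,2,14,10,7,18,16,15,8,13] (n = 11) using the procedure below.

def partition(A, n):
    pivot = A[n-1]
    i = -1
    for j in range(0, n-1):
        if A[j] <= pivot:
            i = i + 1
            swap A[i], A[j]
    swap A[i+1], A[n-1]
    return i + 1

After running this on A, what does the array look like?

[12,2,10,7,8,13,18,16,15,17,14]

pivot = A[10] = 13; i = -1
j=0: A[0]=12 ≤ 13 → i=0, swap A[0],A[0] (no change) → [12,17,2,14,10,7,18,16,15,8,13]
j=1: A[1]=17 > 13 → no swap
j=2: A[2]=2 ≤ 13 → i=1, swap A[1],A[2] → [12,2,17,14,10,7,18,16,15,8,13]
j=3: A[3]=14 > 13 → no swap
j=4: A[4]=10 ≤ 13 → i=2, swap A[2],A[4] → [12,2,10,14,17,7,18,16,15,8,13]
j=5: A[5]=7 ≤ 13 → i=3, swap A[3],A[5] → [12,2,10,7,17,14,18,16,15,8,13]
j=6: A[6]=18 > 13 → no swap
j=7: A[7]=16 > 13 → no swap
j=8: A[8]=15 > 13 → no swap
j=9: A[9]=8 ≤ 13 → i=4, swap A[4],A[9] → [12,2,10,7,8,14,18,16,15,17,13]
final swap A[5],A[10] → [12,2,10,7,8,13,18,16,15,17,14]; return 5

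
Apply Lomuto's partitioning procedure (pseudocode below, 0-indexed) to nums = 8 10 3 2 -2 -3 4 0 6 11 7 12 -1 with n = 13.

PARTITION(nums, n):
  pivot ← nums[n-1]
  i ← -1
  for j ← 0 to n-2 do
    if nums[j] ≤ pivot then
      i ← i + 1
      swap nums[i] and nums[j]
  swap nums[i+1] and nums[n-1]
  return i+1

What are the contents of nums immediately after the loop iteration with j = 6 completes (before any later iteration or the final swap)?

pivot = nums[12] = -1; i = -1
j=0: nums[0]=8 > -1 → no swap
j=1: nums[1]=10 > -1 → no swap
j=2: nums[2]=3 > -1 → no swap
j=3: nums[3]=2 > -1 → no swap
j=4: nums[4]=-2 ≤ -1 → i=0, swap nums[0],nums[4] → -2 10 3 2 8 -3 4 0 6 11 7 12 -1
j=5: nums[5]=-3 ≤ -1 → i=1, swap nums[1],nums[5] → -2 -3 3 2 8 10 4 0 6 11 7 12 -1
j=6: nums[6]=4 > -1 → no swap
(after j=6) nums = -2 -3 3 2 8 10 4 0 6 11 7 12 -1

-2 -3 3 2 8 10 4 0 6 11 7 12 -1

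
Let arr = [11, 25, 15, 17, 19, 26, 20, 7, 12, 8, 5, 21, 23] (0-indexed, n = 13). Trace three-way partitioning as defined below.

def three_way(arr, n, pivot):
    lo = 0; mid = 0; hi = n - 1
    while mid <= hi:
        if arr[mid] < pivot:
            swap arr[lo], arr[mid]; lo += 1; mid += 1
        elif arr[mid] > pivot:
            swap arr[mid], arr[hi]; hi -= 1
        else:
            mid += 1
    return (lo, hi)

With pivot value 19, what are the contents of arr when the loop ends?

[11, 5, 15, 17, 8, 12, 7, 19, 20, 26, 21, 23, 25]

pivot = 19; lo=0, mid=0, hi=12
arr[mid]=11<19: swap arr[0],arr[0]; lo=1,mid=1 → [11, 25, 15, 17, 19, 26, 20, 7, 12, 8, 5, 21, 23]
arr[mid]=25>19: swap arr[1],arr[12]; hi=11 → [11, 23, 15, 17, 19, 26, 20, 7, 12, 8, 5, 21, 25]
arr[mid]=23>19: swap arr[1],arr[11]; hi=10 → [11, 21, 15, 17, 19, 26, 20, 7, 12, 8, 5, 23, 25]
arr[mid]=21>19: swap arr[1],arr[10]; hi=9 → [11, 5, 15, 17, 19, 26, 20, 7, 12, 8, 21, 23, 25]
arr[mid]=5<19: swap arr[1],arr[1]; lo=2,mid=2 → [11, 5, 15, 17, 19, 26, 20, 7, 12, 8, 21, 23, 25]
arr[mid]=15<19: swap arr[2],arr[2]; lo=3,mid=3 → [11, 5, 15, 17, 19, 26, 20, 7, 12, 8, 21, 23, 25]
arr[mid]=17<19: swap arr[3],arr[3]; lo=4,mid=4 → [11, 5, 15, 17, 19, 26, 20, 7, 12, 8, 21, 23, 25]
arr[mid]=19=19: mid=5
arr[mid]=26>19: swap arr[5],arr[9]; hi=8 → [11, 5, 15, 17, 19, 8, 20, 7, 12, 26, 21, 23, 25]
arr[mid]=8<19: swap arr[4],arr[5]; lo=5,mid=6 → [11, 5, 15, 17, 8, 19, 20, 7, 12, 26, 21, 23, 25]
arr[mid]=20>19: swap arr[6],arr[8]; hi=7 → [11, 5, 15, 17, 8, 19, 12, 7, 20, 26, 21, 23, 25]
arr[mid]=12<19: swap arr[5],arr[6]; lo=6,mid=7 → [11, 5, 15, 17, 8, 12, 19, 7, 20, 26, 21, 23, 25]
arr[mid]=7<19: swap arr[6],arr[7]; lo=7,mid=8 → [11, 5, 15, 17, 8, 12, 7, 19, 20, 26, 21, 23, 25]
end: lo=7, hi=7; arr = [11, 5, 15, 17, 8, 12, 7, 19, 20, 26, 21, 23, 25]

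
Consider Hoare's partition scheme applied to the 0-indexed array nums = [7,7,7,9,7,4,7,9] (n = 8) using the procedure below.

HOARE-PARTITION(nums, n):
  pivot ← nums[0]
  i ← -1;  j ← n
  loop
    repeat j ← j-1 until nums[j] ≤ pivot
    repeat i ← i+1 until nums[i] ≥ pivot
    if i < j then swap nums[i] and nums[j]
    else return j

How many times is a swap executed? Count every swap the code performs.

3

pivot=7
j stops at 6 (7), i stops at 0 (7); swap ⇒ [7,7,7,9,7,4,7,9]
j stops at 5 (4), i stops at 1 (7); swap ⇒ [7,4,7,9,7,7,7,9]
j stops at 4 (7), i stops at 2 (7); swap ⇒ [7,4,7,9,7,7,7,9]
j stops at 2, i stops at 3; i≥j ⇒ return 2. nums=[7,4,7,9,7,7,7,9]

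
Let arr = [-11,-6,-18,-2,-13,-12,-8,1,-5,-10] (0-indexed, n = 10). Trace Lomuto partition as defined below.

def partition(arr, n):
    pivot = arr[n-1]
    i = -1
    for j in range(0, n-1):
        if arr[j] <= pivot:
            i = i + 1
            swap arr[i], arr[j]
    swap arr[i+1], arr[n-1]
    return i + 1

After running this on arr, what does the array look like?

[-11,-18,-13,-12,-10,-2,-8,1,-5,-6]

pivot = arr[9] = -10; i = -1
j=0: arr[0]=-11 ≤ -10 → i=0, swap arr[0],arr[0] (no change) → [-11,-6,-18,-2,-13,-12,-8,1,-5,-10]
j=1: arr[1]=-6 > -10 → no swap
j=2: arr[2]=-18 ≤ -10 → i=1, swap arr[1],arr[2] → [-11,-18,-6,-2,-13,-12,-8,1,-5,-10]
j=3: arr[3]=-2 > -10 → no swap
j=4: arr[4]=-13 ≤ -10 → i=2, swap arr[2],arr[4] → [-11,-18,-13,-2,-6,-12,-8,1,-5,-10]
j=5: arr[5]=-12 ≤ -10 → i=3, swap arr[3],arr[5] → [-11,-18,-13,-12,-6,-2,-8,1,-5,-10]
j=6: arr[6]=-8 > -10 → no swap
j=7: arr[7]=1 > -10 → no swap
j=8: arr[8]=-5 > -10 → no swap
final swap arr[4],arr[9] → [-11,-18,-13,-12,-10,-2,-8,1,-5,-6]; return 4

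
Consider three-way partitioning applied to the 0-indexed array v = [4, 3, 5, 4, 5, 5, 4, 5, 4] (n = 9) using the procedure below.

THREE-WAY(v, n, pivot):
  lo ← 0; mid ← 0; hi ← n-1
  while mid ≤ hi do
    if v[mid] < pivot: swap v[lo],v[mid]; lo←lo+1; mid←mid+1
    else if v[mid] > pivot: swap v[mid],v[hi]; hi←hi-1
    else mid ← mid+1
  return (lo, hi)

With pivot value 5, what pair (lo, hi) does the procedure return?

(5, 8)

lo=0 mid=0 hi=8
4<5: swap(0,0), lo=1 mid=1 ⇒ [4, 3, 5, 4, 5, 5, 4, 5, 4]
3<5: swap(1,1), lo=2 mid=2 ⇒ [4, 3, 5, 4, 5, 5, 4, 5, 4]
5=5: mid=3
4<5: swap(2,3), lo=3 mid=4 ⇒ [4, 3, 4, 5, 5, 5, 4, 5, 4]
5=5: mid=5
5=5: mid=6
4<5: swap(3,6), lo=4 mid=7 ⇒ [4, 3, 4, 4, 5, 5, 5, 5, 4]
5=5: mid=8
4<5: swap(4,8), lo=5 mid=9 ⇒ [4, 3, 4, 4, 4, 5, 5, 5, 5]
done. lo=5 hi=8; v=[4, 3, 4, 4, 4, 5, 5, 5, 5]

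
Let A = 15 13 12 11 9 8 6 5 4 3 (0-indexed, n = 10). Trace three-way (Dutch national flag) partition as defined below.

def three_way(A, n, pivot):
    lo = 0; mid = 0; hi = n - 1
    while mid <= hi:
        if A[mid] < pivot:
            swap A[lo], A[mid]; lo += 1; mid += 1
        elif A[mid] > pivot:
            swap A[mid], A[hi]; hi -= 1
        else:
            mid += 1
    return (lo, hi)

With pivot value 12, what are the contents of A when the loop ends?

pivot = 12; lo=0, mid=0, hi=9
A[mid]=15>12: swap A[0],A[9]; hi=8 → 3 13 12 11 9 8 6 5 4 15
A[mid]=3<12: swap A[0],A[0]; lo=1,mid=1 → 3 13 12 11 9 8 6 5 4 15
A[mid]=13>12: swap A[1],A[8]; hi=7 → 3 4 12 11 9 8 6 5 13 15
A[mid]=4<12: swap A[1],A[1]; lo=2,mid=2 → 3 4 12 11 9 8 6 5 13 15
A[mid]=12=12: mid=3
A[mid]=11<12: swap A[2],A[3]; lo=3,mid=4 → 3 4 11 12 9 8 6 5 13 15
A[mid]=9<12: swap A[3],A[4]; lo=4,mid=5 → 3 4 11 9 12 8 6 5 13 15
A[mid]=8<12: swap A[4],A[5]; lo=5,mid=6 → 3 4 11 9 8 12 6 5 13 15
A[mid]=6<12: swap A[5],A[6]; lo=6,mid=7 → 3 4 11 9 8 6 12 5 13 15
A[mid]=5<12: swap A[6],A[7]; lo=7,mid=8 → 3 4 11 9 8 6 5 12 13 15
end: lo=7, hi=7; A = 3 4 11 9 8 6 5 12 13 15

3 4 11 9 8 6 5 12 13 15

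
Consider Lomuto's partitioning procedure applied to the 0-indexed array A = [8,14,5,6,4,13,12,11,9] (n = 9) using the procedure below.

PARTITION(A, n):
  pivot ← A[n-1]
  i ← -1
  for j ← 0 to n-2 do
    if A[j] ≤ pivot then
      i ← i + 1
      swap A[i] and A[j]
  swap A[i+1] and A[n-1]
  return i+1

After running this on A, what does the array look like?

pivot=9, i=-1
j=0: 8≤9, i=0, swap(0,0) ⇒ [8,14,5,6,4,13,12,11,9]
j=1: 14>9, skip
j=2: 5≤9, i=1, swap(1,2) ⇒ [8,5,14,6,4,13,12,11,9]
j=3: 6≤9, i=2, swap(2,3) ⇒ [8,5,6,14,4,13,12,11,9]
j=4: 4≤9, i=3, swap(3,4) ⇒ [8,5,6,4,14,13,12,11,9]
j=5: 13>9, skip
j=6: 12>9, skip
j=7: 11>9, skip
swap(4,8) ⇒ [8,5,6,4,9,13,12,11,14]; return 4

[8,5,6,4,9,13,12,11,14]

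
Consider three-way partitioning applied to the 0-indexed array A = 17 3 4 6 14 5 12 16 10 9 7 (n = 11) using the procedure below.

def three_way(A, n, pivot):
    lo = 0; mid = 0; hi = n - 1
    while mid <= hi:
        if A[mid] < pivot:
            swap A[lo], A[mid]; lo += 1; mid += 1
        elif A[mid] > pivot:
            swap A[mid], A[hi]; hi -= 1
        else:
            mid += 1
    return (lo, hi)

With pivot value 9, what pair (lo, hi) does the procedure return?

(5, 5)

lo=0 mid=0 hi=10
17>9: swap(0,10), hi=9 ⇒ 7 3 4 6 14 5 12 16 10 9 17
7<9: swap(0,0), lo=1 mid=1 ⇒ 7 3 4 6 14 5 12 16 10 9 17
3<9: swap(1,1), lo=2 mid=2 ⇒ 7 3 4 6 14 5 12 16 10 9 17
4<9: swap(2,2), lo=3 mid=3 ⇒ 7 3 4 6 14 5 12 16 10 9 17
6<9: swap(3,3), lo=4 mid=4 ⇒ 7 3 4 6 14 5 12 16 10 9 17
14>9: swap(4,9), hi=8 ⇒ 7 3 4 6 9 5 12 16 10 14 17
9=9: mid=5
5<9: swap(4,5), lo=5 mid=6 ⇒ 7 3 4 6 5 9 12 16 10 14 17
12>9: swap(6,8), hi=7 ⇒ 7 3 4 6 5 9 10 16 12 14 17
10>9: swap(6,7), hi=6 ⇒ 7 3 4 6 5 9 16 10 12 14 17
16>9: swap(6,6), hi=5 ⇒ 7 3 4 6 5 9 16 10 12 14 17
done. lo=5 hi=5; A=7 3 4 6 5 9 16 10 12 14 17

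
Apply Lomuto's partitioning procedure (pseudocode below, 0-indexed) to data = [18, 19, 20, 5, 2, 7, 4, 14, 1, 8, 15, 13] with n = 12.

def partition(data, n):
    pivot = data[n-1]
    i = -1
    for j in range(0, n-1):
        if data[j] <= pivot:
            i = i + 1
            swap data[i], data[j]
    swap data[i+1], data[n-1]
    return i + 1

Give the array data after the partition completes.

[5, 2, 7, 4, 1, 8, 13, 14, 19, 20, 15, 18]

pivot=13, i=-1
j=0: 18>13, skip
j=1: 19>13, skip
j=2: 20>13, skip
j=3: 5≤13, i=0, swap(0,3) ⇒ [5, 19, 20, 18, 2, 7, 4, 14, 1, 8, 15, 13]
j=4: 2≤13, i=1, swap(1,4) ⇒ [5, 2, 20, 18, 19, 7, 4, 14, 1, 8, 15, 13]
j=5: 7≤13, i=2, swap(2,5) ⇒ [5, 2, 7, 18, 19, 20, 4, 14, 1, 8, 15, 13]
j=6: 4≤13, i=3, swap(3,6) ⇒ [5, 2, 7, 4, 19, 20, 18, 14, 1, 8, 15, 13]
j=7: 14>13, skip
j=8: 1≤13, i=4, swap(4,8) ⇒ [5, 2, 7, 4, 1, 20, 18, 14, 19, 8, 15, 13]
j=9: 8≤13, i=5, swap(5,9) ⇒ [5, 2, 7, 4, 1, 8, 18, 14, 19, 20, 15, 13]
j=10: 15>13, skip
swap(6,11) ⇒ [5, 2, 7, 4, 1, 8, 13, 14, 19, 20, 15, 18]; return 6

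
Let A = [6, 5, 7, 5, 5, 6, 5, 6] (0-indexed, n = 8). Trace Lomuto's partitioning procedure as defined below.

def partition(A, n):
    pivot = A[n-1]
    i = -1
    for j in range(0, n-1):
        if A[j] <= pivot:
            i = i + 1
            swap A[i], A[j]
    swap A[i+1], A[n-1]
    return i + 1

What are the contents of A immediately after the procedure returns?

pivot = A[7] = 6; i = -1
j=0: A[0]=6 ≤ 6 → i=0, swap A[0],A[0] (no change) → [6, 5, 7, 5, 5, 6, 5, 6]
j=1: A[1]=5 ≤ 6 → i=1, swap A[1],A[1] (no change) → [6, 5, 7, 5, 5, 6, 5, 6]
j=2: A[2]=7 > 6 → no swap
j=3: A[3]=5 ≤ 6 → i=2, swap A[2],A[3] → [6, 5, 5, 7, 5, 6, 5, 6]
j=4: A[4]=5 ≤ 6 → i=3, swap A[3],A[4] → [6, 5, 5, 5, 7, 6, 5, 6]
j=5: A[5]=6 ≤ 6 → i=4, swap A[4],A[5] → [6, 5, 5, 5, 6, 7, 5, 6]
j=6: A[6]=5 ≤ 6 → i=5, swap A[5],A[6] → [6, 5, 5, 5, 6, 5, 7, 6]
final swap A[6],A[7] → [6, 5, 5, 5, 6, 5, 6, 7]; return 6

[6, 5, 5, 5, 6, 5, 6, 7]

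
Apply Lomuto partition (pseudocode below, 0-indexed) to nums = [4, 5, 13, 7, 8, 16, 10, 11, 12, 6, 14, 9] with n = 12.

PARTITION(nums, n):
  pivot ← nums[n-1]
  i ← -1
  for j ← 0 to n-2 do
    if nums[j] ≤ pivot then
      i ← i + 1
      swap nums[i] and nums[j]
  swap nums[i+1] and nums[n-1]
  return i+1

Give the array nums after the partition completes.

pivot = nums[11] = 9; i = -1
j=0: nums[0]=4 ≤ 9 → i=0, swap nums[0],nums[0] (no change) → [4, 5, 13, 7, 8, 16, 10, 11, 12, 6, 14, 9]
j=1: nums[1]=5 ≤ 9 → i=1, swap nums[1],nums[1] (no change) → [4, 5, 13, 7, 8, 16, 10, 11, 12, 6, 14, 9]
j=2: nums[2]=13 > 9 → no swap
j=3: nums[3]=7 ≤ 9 → i=2, swap nums[2],nums[3] → [4, 5, 7, 13, 8, 16, 10, 11, 12, 6, 14, 9]
j=4: nums[4]=8 ≤ 9 → i=3, swap nums[3],nums[4] → [4, 5, 7, 8, 13, 16, 10, 11, 12, 6, 14, 9]
j=5: nums[5]=16 > 9 → no swap
j=6: nums[6]=10 > 9 → no swap
j=7: nums[7]=11 > 9 → no swap
j=8: nums[8]=12 > 9 → no swap
j=9: nums[9]=6 ≤ 9 → i=4, swap nums[4],nums[9] → [4, 5, 7, 8, 6, 16, 10, 11, 12, 13, 14, 9]
j=10: nums[10]=14 > 9 → no swap
final swap nums[5],nums[11] → [4, 5, 7, 8, 6, 9, 10, 11, 12, 13, 14, 16]; return 5

[4, 5, 7, 8, 6, 9, 10, 11, 12, 13, 14, 16]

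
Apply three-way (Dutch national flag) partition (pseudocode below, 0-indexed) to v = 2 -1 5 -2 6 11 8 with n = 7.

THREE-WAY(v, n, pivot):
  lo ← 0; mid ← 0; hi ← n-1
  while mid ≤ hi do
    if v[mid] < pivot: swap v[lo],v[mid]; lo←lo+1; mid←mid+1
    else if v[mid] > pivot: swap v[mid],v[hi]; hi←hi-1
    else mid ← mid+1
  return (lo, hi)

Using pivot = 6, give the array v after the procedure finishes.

2 -1 5 -2 6 8 11

pivot = 6; lo=0, mid=0, hi=6
v[mid]=2<6: swap v[0],v[0]; lo=1,mid=1 → 2 -1 5 -2 6 11 8
v[mid]=-1<6: swap v[1],v[1]; lo=2,mid=2 → 2 -1 5 -2 6 11 8
v[mid]=5<6: swap v[2],v[2]; lo=3,mid=3 → 2 -1 5 -2 6 11 8
v[mid]=-2<6: swap v[3],v[3]; lo=4,mid=4 → 2 -1 5 -2 6 11 8
v[mid]=6=6: mid=5
v[mid]=11>6: swap v[5],v[6]; hi=5 → 2 -1 5 -2 6 8 11
v[mid]=8>6: swap v[5],v[5]; hi=4 → 2 -1 5 -2 6 8 11
end: lo=4, hi=4; v = 2 -1 5 -2 6 8 11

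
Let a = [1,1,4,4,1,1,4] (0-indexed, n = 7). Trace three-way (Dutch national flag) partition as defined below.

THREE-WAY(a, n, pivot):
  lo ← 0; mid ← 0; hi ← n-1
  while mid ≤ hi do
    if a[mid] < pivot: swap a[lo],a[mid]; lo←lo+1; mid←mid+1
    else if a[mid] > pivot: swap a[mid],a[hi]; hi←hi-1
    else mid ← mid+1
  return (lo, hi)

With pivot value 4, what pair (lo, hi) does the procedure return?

(4, 6)

pivot = 4; lo=0, mid=0, hi=6
a[mid]=1<4: swap a[0],a[0]; lo=1,mid=1 → [1,1,4,4,1,1,4]
a[mid]=1<4: swap a[1],a[1]; lo=2,mid=2 → [1,1,4,4,1,1,4]
a[mid]=4=4: mid=3
a[mid]=4=4: mid=4
a[mid]=1<4: swap a[2],a[4]; lo=3,mid=5 → [1,1,1,4,4,1,4]
a[mid]=1<4: swap a[3],a[5]; lo=4,mid=6 → [1,1,1,1,4,4,4]
a[mid]=4=4: mid=7
end: lo=4, hi=6; a = [1,1,1,1,4,4,4]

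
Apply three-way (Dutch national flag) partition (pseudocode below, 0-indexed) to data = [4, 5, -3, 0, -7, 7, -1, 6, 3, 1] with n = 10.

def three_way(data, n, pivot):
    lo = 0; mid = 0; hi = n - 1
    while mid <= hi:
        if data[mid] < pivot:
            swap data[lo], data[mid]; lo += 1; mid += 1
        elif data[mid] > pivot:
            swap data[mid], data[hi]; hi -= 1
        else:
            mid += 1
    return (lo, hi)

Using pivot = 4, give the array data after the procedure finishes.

[1, -3, 0, -7, 3, -1, 4, 6, 7, 5]

pivot = 4; lo=0, mid=0, hi=9
data[mid]=4=4: mid=1
data[mid]=5>4: swap data[1],data[9]; hi=8 → [4, 1, -3, 0, -7, 7, -1, 6, 3, 5]
data[mid]=1<4: swap data[0],data[1]; lo=1,mid=2 → [1, 4, -3, 0, -7, 7, -1, 6, 3, 5]
data[mid]=-3<4: swap data[1],data[2]; lo=2,mid=3 → [1, -3, 4, 0, -7, 7, -1, 6, 3, 5]
data[mid]=0<4: swap data[2],data[3]; lo=3,mid=4 → [1, -3, 0, 4, -7, 7, -1, 6, 3, 5]
data[mid]=-7<4: swap data[3],data[4]; lo=4,mid=5 → [1, -3, 0, -7, 4, 7, -1, 6, 3, 5]
data[mid]=7>4: swap data[5],data[8]; hi=7 → [1, -3, 0, -7, 4, 3, -1, 6, 7, 5]
data[mid]=3<4: swap data[4],data[5]; lo=5,mid=6 → [1, -3, 0, -7, 3, 4, -1, 6, 7, 5]
data[mid]=-1<4: swap data[5],data[6]; lo=6,mid=7 → [1, -3, 0, -7, 3, -1, 4, 6, 7, 5]
data[mid]=6>4: swap data[7],data[7]; hi=6 → [1, -3, 0, -7, 3, -1, 4, 6, 7, 5]
end: lo=6, hi=6; data = [1, -3, 0, -7, 3, -1, 4, 6, 7, 5]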